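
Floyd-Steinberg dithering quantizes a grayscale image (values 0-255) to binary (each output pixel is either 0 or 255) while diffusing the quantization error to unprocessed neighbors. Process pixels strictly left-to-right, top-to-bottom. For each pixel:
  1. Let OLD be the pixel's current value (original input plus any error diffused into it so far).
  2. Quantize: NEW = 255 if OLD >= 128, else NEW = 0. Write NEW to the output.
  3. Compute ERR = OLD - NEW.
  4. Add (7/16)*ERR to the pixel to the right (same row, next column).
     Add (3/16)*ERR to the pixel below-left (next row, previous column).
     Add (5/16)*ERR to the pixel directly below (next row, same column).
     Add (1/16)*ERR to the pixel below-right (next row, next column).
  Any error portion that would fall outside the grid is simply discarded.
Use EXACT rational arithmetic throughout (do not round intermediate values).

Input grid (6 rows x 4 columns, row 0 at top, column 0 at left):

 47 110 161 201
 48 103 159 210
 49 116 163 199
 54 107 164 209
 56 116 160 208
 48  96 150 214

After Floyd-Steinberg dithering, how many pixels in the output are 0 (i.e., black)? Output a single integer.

(0,0): OLD=47 → NEW=0, ERR=47
(0,1): OLD=2089/16 → NEW=255, ERR=-1991/16
(0,2): OLD=27279/256 → NEW=0, ERR=27279/256
(0,3): OLD=1014249/4096 → NEW=255, ERR=-30231/4096
(1,0): OLD=10075/256 → NEW=0, ERR=10075/256
(1,1): OLD=213501/2048 → NEW=0, ERR=213501/2048
(1,2): OLD=14991169/65536 → NEW=255, ERR=-1720511/65536
(1,3): OLD=212722327/1048576 → NEW=255, ERR=-54664553/1048576
(2,0): OLD=2649135/32768 → NEW=0, ERR=2649135/32768
(2,1): OLD=190300533/1048576 → NEW=255, ERR=-77086347/1048576
(2,2): OLD=250344969/2097152 → NEW=0, ERR=250344969/2097152
(2,3): OLD=7828044869/33554432 → NEW=255, ERR=-728335291/33554432
(3,0): OLD=1098572223/16777216 → NEW=0, ERR=1098572223/16777216
(3,1): OLD=37610327969/268435456 → NEW=255, ERR=-30840713311/268435456
(3,2): OLD=611496271711/4294967296 → NEW=255, ERR=-483720388769/4294967296
(3,3): OLD=11022899826713/68719476736 → NEW=255, ERR=-6500566740967/68719476736
(4,0): OLD=235881806483/4294967296 → NEW=0, ERR=235881806483/4294967296
(4,1): OLD=2992724102329/34359738368 → NEW=0, ERR=2992724102329/34359738368
(4,2): OLD=151725443944729/1099511627776 → NEW=255, ERR=-128650021138151/1099511627776
(4,3): OLD=2114746790469247/17592186044416 → NEW=0, ERR=2114746790469247/17592186044416
(5,0): OLD=44801723632931/549755813888 → NEW=0, ERR=44801723632931/549755813888
(5,1): OLD=2469345526542805/17592186044416 → NEW=255, ERR=-2016661914783275/17592186044416
(5,2): OLD=802785203870737/8796093022208 → NEW=0, ERR=802785203870737/8796093022208
(5,3): OLD=79989971484406521/281474976710656 → NEW=255, ERR=8213852423189241/281474976710656
Output grid:
  Row 0: .#.#  (2 black, running=2)
  Row 1: ..##  (2 black, running=4)
  Row 2: .#.#  (2 black, running=6)
  Row 3: .###  (1 black, running=7)
  Row 4: ..#.  (3 black, running=10)
  Row 5: .#.#  (2 black, running=12)

Answer: 12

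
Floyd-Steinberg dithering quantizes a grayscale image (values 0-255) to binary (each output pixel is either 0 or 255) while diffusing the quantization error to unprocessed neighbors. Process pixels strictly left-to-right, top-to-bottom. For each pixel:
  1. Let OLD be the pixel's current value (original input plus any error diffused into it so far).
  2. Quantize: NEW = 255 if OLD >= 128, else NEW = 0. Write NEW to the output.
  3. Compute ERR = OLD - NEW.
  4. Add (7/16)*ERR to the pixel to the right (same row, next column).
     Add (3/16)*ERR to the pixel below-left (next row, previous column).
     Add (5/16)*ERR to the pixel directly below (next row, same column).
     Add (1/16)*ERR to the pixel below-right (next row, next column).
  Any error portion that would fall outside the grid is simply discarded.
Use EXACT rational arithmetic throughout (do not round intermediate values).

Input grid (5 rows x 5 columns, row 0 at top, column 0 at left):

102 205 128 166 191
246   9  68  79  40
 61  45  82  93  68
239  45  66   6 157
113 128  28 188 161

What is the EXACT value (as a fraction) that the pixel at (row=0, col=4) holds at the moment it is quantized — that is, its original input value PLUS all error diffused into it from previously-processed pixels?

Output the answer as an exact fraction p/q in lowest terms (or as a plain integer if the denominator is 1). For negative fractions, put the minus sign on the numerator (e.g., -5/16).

Answer: 5770851/32768

Derivation:
(0,0): OLD=102 → NEW=0, ERR=102
(0,1): OLD=1997/8 → NEW=255, ERR=-43/8
(0,2): OLD=16083/128 → NEW=0, ERR=16083/128
(0,3): OLD=452549/2048 → NEW=255, ERR=-69691/2048
(0,4): OLD=5770851/32768 → NEW=255, ERR=-2584989/32768
Target (0,4): original=191, with diffused error = 5770851/32768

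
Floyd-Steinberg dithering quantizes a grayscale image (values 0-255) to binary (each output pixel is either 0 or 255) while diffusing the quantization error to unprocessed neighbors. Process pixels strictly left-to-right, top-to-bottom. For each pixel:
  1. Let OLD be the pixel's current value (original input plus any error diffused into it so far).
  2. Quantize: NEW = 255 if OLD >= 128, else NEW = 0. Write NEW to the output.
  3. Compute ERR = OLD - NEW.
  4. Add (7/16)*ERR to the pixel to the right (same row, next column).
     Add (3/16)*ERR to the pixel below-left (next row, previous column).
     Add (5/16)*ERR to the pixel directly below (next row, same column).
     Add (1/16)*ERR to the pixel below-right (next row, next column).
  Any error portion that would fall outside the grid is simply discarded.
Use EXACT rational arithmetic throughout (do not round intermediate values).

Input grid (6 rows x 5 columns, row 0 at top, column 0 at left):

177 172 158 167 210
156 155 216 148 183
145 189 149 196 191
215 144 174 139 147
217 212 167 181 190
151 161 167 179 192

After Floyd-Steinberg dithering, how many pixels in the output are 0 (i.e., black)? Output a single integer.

(0,0): OLD=177 → NEW=255, ERR=-78
(0,1): OLD=1103/8 → NEW=255, ERR=-937/8
(0,2): OLD=13665/128 → NEW=0, ERR=13665/128
(0,3): OLD=437671/2048 → NEW=255, ERR=-84569/2048
(0,4): OLD=6289297/32768 → NEW=255, ERR=-2066543/32768
(1,0): OLD=14037/128 → NEW=0, ERR=14037/128
(1,1): OLD=185875/1024 → NEW=255, ERR=-75245/1024
(1,2): OLD=6624079/32768 → NEW=255, ERR=-1731761/32768
(1,3): OLD=14001347/131072 → NEW=0, ERR=14001347/131072
(1,4): OLD=435044969/2097152 → NEW=255, ERR=-99728791/2097152
(2,0): OLD=2711425/16384 → NEW=255, ERR=-1466495/16384
(2,1): OLD=64918491/524288 → NEW=0, ERR=64918491/524288
(2,2): OLD=1695281873/8388608 → NEW=255, ERR=-443813167/8388608
(2,3): OLD=26040337251/134217728 → NEW=255, ERR=-8185183389/134217728
(2,4): OLD=335297259253/2147483648 → NEW=255, ERR=-212311070987/2147483648
(3,0): OLD=1763666993/8388608 → NEW=255, ERR=-375428047/8388608
(3,1): OLD=9905275421/67108864 → NEW=255, ERR=-7207484899/67108864
(3,2): OLD=229315896335/2147483648 → NEW=0, ERR=229315896335/2147483648
(3,3): OLD=621981356583/4294967296 → NEW=255, ERR=-473235303897/4294967296
(3,4): OLD=4404079374595/68719476736 → NEW=0, ERR=4404079374595/68719476736
(4,0): OLD=196362399231/1073741824 → NEW=255, ERR=-77441765889/1073741824
(4,1): OLD=5638720336703/34359738368 → NEW=255, ERR=-3123012947137/34359738368
(4,2): OLD=73245522434321/549755813888 → NEW=255, ERR=-66942210107119/549755813888
(4,3): OLD=985029546227775/8796093022208 → NEW=0, ERR=985029546227775/8796093022208
(4,4): OLD=35484754508466489/140737488355328 → NEW=255, ERR=-403305022142151/140737488355328
(5,0): OLD=61253406513437/549755813888 → NEW=0, ERR=61253406513437/549755813888
(5,1): OLD=677313485971031/4398046511104 → NEW=255, ERR=-444188374360489/4398046511104
(5,2): OLD=14084743829939663/140737488355328 → NEW=0, ERR=14084743829939663/140737488355328
(5,3): OLD=140530154075902529/562949953421312 → NEW=255, ERR=-3022084046532031/562949953421312
(5,4): OLD=1763203459100280827/9007199254740992 → NEW=255, ERR=-533632350858672133/9007199254740992
Output grid:
  Row 0: ##.##  (1 black, running=1)
  Row 1: .##.#  (2 black, running=3)
  Row 2: #.###  (1 black, running=4)
  Row 3: ##.#.  (2 black, running=6)
  Row 4: ###.#  (1 black, running=7)
  Row 5: .#.##  (2 black, running=9)

Answer: 9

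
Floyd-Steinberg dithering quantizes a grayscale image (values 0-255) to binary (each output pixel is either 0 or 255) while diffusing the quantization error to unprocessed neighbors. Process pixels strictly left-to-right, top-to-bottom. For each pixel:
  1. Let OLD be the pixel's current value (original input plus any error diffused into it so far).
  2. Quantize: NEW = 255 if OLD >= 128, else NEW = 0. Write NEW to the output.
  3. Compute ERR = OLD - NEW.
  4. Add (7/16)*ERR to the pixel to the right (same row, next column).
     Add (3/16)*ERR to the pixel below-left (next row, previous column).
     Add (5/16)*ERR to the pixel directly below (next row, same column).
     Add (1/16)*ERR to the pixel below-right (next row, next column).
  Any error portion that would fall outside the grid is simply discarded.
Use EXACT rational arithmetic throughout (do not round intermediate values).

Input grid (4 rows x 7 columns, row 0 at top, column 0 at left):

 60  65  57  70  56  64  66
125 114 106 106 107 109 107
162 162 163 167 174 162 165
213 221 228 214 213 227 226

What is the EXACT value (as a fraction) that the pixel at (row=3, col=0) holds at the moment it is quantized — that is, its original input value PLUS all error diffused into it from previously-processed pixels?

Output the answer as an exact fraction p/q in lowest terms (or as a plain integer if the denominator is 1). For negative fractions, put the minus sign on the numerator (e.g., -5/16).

(0,0): OLD=60 → NEW=0, ERR=60
(0,1): OLD=365/4 → NEW=0, ERR=365/4
(0,2): OLD=6203/64 → NEW=0, ERR=6203/64
(0,3): OLD=115101/1024 → NEW=0, ERR=115101/1024
(0,4): OLD=1723211/16384 → NEW=0, ERR=1723211/16384
(0,5): OLD=28839693/262144 → NEW=0, ERR=28839693/262144
(0,6): OLD=478701915/4194304 → NEW=0, ERR=478701915/4194304
(1,0): OLD=10295/64 → NEW=255, ERR=-6025/64
(1,1): OLD=63105/512 → NEW=0, ERR=63105/512
(1,2): OLD=3555157/16384 → NEW=255, ERR=-622763/16384
(1,3): OLD=9848401/65536 → NEW=255, ERR=-6863279/65536
(1,4): OLD=510460531/4194304 → NEW=0, ERR=510460531/4194304
(1,5): OLD=7536256547/33554432 → NEW=255, ERR=-1020123613/33554432
(1,6): OLD=73143879597/536870912 → NEW=255, ERR=-63758202963/536870912
(2,0): OLD=1275419/8192 → NEW=255, ERR=-813541/8192
(2,1): OLD=37763865/262144 → NEW=255, ERR=-29082855/262144
(2,2): OLD=380220939/4194304 → NEW=0, ERR=380220939/4194304
(2,3): OLD=6522215923/33554432 → NEW=255, ERR=-2034164237/33554432
(2,4): OLD=46510220291/268435456 → NEW=255, ERR=-21940820989/268435456
(2,5): OLD=876852360097/8589934592 → NEW=0, ERR=876852360097/8589934592
(2,6): OLD=23453585961591/137438953472 → NEW=255, ERR=-11593347173769/137438953472
(3,0): OLD=675971627/4194304 → NEW=255, ERR=-393575893/4194304
Target (3,0): original=213, with diffused error = 675971627/4194304

Answer: 675971627/4194304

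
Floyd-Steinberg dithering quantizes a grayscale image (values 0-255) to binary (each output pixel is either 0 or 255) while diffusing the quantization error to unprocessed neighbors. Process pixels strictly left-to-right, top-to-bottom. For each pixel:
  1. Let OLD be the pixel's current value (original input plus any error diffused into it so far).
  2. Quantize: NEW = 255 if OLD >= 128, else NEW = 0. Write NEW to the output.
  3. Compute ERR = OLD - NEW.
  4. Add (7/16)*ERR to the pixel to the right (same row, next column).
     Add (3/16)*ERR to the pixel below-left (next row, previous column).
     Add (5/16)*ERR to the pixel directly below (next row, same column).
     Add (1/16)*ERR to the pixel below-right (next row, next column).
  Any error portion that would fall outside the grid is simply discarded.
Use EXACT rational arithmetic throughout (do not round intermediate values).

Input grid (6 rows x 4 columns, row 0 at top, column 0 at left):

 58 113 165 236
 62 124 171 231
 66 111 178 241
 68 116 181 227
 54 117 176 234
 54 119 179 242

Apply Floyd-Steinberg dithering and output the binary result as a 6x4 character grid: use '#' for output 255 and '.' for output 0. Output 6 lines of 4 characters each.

Answer: .#.#
.###
..##
.#.#
.###
..##

Derivation:
(0,0): OLD=58 → NEW=0, ERR=58
(0,1): OLD=1107/8 → NEW=255, ERR=-933/8
(0,2): OLD=14589/128 → NEW=0, ERR=14589/128
(0,3): OLD=585451/2048 → NEW=255, ERR=63211/2048
(1,0): OLD=7457/128 → NEW=0, ERR=7457/128
(1,1): OLD=141351/1024 → NEW=255, ERR=-119769/1024
(1,2): OLD=5044467/32768 → NEW=255, ERR=-3311373/32768
(1,3): OLD=106722581/524288 → NEW=255, ERR=-26970859/524288
(2,0): OLD=1020317/16384 → NEW=0, ERR=1020317/16384
(2,1): OLD=45292239/524288 → NEW=0, ERR=45292239/524288
(2,2): OLD=175384219/1048576 → NEW=255, ERR=-92002661/1048576
(2,3): OLD=3023617903/16777216 → NEW=255, ERR=-1254572177/16777216
(3,0): OLD=869552781/8388608 → NEW=0, ERR=869552781/8388608
(3,1): OLD=23593843475/134217728 → NEW=255, ERR=-10631677165/134217728
(3,2): OLD=236876178029/2147483648 → NEW=0, ERR=236876178029/2147483648
(3,3): OLD=8466446212731/34359738368 → NEW=255, ERR=-295287071109/34359738368
(4,0): OLD=153633307977/2147483648 → NEW=0, ERR=153633307977/2147483648
(4,1): OLD=2589111208859/17179869184 → NEW=255, ERR=-1791755433061/17179869184
(4,2): OLD=87014970856187/549755813888 → NEW=255, ERR=-53172761685253/549755813888
(4,3): OLD=1723093771286605/8796093022208 → NEW=255, ERR=-519909949376435/8796093022208
(5,0): OLD=15613472994873/274877906944 → NEW=0, ERR=15613472994873/274877906944
(5,1): OLD=858454664067567/8796093022208 → NEW=0, ERR=858454664067567/8796093022208
(5,2): OLD=764695734356247/4398046511104 → NEW=255, ERR=-356806125975273/4398046511104
(5,3): OLD=25612872484489331/140737488355328 → NEW=255, ERR=-10275187046119309/140737488355328
Row 0: .#.#
Row 1: .###
Row 2: ..##
Row 3: .#.#
Row 4: .###
Row 5: ..##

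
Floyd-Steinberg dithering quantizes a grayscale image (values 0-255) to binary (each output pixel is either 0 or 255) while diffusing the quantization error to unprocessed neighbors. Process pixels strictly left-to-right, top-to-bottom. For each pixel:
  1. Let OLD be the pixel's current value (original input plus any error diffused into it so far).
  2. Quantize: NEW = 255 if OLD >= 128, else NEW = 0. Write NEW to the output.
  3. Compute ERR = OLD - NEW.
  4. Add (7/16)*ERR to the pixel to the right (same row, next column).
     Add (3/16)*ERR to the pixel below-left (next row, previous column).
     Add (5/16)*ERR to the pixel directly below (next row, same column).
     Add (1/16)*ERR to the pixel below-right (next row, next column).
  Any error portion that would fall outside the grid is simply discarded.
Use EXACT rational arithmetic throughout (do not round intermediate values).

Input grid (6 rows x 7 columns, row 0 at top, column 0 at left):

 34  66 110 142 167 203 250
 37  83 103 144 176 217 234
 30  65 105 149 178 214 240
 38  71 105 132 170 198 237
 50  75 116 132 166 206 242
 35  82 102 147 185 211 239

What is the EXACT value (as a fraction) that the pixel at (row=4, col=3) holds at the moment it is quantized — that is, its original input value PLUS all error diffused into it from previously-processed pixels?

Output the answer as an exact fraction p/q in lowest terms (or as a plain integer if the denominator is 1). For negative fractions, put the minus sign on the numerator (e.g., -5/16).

(0,0): OLD=34 → NEW=0, ERR=34
(0,1): OLD=647/8 → NEW=0, ERR=647/8
(0,2): OLD=18609/128 → NEW=255, ERR=-14031/128
(0,3): OLD=192599/2048 → NEW=0, ERR=192599/2048
(0,4): OLD=6820449/32768 → NEW=255, ERR=-1535391/32768
(0,5): OLD=95682727/524288 → NEW=255, ERR=-38010713/524288
(0,6): OLD=1831077009/8388608 → NEW=255, ERR=-308018031/8388608
(1,0): OLD=8037/128 → NEW=0, ERR=8037/128
(1,1): OLD=120131/1024 → NEW=0, ERR=120131/1024
(1,2): OLD=4677887/32768 → NEW=255, ERR=-3677953/32768
(1,3): OLD=14240403/131072 → NEW=0, ERR=14240403/131072
(1,4): OLD=1687568217/8388608 → NEW=255, ERR=-451526823/8388608
(1,5): OLD=10803293993/67108864 → NEW=255, ERR=-6309466327/67108864
(1,6): OLD=189903230023/1073741824 → NEW=255, ERR=-83900935097/1073741824
(2,0): OLD=1173393/16384 → NEW=0, ERR=1173393/16384
(2,1): OLD=60750795/524288 → NEW=0, ERR=60750795/524288
(2,2): OLD=1244215073/8388608 → NEW=255, ERR=-894879967/8388608
(2,3): OLD=7997537113/67108864 → NEW=0, ERR=7997537113/67108864
(2,4): OLD=108705209449/536870912 → NEW=255, ERR=-28196873111/536870912
(2,5): OLD=2467480237027/17179869184 → NEW=255, ERR=-1913386404893/17179869184
(2,6): OLD=44249694644837/274877906944 → NEW=255, ERR=-25844171625883/274877906944
(3,0): OLD=688762369/8388608 → NEW=0, ERR=688762369/8388608
(3,1): OLD=8563498093/67108864 → NEW=0, ERR=8563498093/67108864
(3,2): OLD=84330446295/536870912 → NEW=255, ERR=-52571636265/536870912
(3,3): OLD=235977114897/2147483648 → NEW=0, ERR=235977114897/2147483648
(3,4): OLD=51739673203201/274877906944 → NEW=255, ERR=-18354193067519/274877906944
(3,5): OLD=248646815712019/2199023255552 → NEW=0, ERR=248646815712019/2199023255552
(3,6): OLD=8800543570175693/35184372088832 → NEW=255, ERR=-171471312476467/35184372088832
(4,0): OLD=106928080239/1073741824 → NEW=0, ERR=106928080239/1073741824
(4,1): OLD=2494798363555/17179869184 → NEW=255, ERR=-1886068278365/17179869184
(4,2): OLD=18127603723885/274877906944 → NEW=0, ERR=18127603723885/274877906944
(4,3): OLD=388240731048383/2199023255552 → NEW=255, ERR=-172510199117377/2199023255552
Target (4,3): original=132, with diffused error = 388240731048383/2199023255552

Answer: 388240731048383/2199023255552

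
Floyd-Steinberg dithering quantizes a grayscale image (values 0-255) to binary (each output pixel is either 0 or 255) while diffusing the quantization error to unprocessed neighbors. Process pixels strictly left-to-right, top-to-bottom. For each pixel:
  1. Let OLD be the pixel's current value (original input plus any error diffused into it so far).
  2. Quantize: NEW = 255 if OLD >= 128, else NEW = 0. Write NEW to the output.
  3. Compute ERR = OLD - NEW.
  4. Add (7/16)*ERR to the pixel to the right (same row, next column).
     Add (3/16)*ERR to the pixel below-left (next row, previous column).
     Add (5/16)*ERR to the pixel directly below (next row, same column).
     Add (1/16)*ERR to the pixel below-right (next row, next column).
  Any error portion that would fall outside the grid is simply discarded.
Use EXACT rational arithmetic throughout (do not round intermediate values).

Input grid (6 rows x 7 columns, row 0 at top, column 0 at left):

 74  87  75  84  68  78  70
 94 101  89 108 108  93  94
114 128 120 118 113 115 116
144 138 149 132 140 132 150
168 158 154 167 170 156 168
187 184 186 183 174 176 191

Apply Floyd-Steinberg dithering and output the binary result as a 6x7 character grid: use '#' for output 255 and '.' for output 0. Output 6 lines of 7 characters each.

(0,0): OLD=74 → NEW=0, ERR=74
(0,1): OLD=955/8 → NEW=0, ERR=955/8
(0,2): OLD=16285/128 → NEW=0, ERR=16285/128
(0,3): OLD=286027/2048 → NEW=255, ERR=-236213/2048
(0,4): OLD=574733/32768 → NEW=0, ERR=574733/32768
(0,5): OLD=44917595/524288 → NEW=0, ERR=44917595/524288
(0,6): OLD=901625725/8388608 → NEW=0, ERR=901625725/8388608
(1,0): OLD=17857/128 → NEW=255, ERR=-14783/128
(1,1): OLD=119047/1024 → NEW=0, ERR=119047/1024
(1,2): OLD=5421651/32768 → NEW=255, ERR=-2934189/32768
(1,3): OLD=5769975/131072 → NEW=0, ERR=5769975/131072
(1,4): OLD=1187789861/8388608 → NEW=255, ERR=-951305179/8388608
(1,5): OLD=6134264437/67108864 → NEW=0, ERR=6134264437/67108864
(1,6): OLD=185686063675/1073741824 → NEW=255, ERR=-88118101445/1073741824
(2,0): OLD=1633597/16384 → NEW=0, ERR=1633597/16384
(2,1): OLD=96439727/524288 → NEW=255, ERR=-37253713/524288
(2,2): OLD=641313613/8388608 → NEW=0, ERR=641313613/8388608
(2,3): OLD=9284105637/67108864 → NEW=255, ERR=-7828654683/67108864
(2,4): OLD=24918528341/536870912 → NEW=0, ERR=24918528341/536870912
(2,5): OLD=2429164140647/17179869184 → NEW=255, ERR=-1951702501273/17179869184
(2,6): OLD=12744843276865/274877906944 → NEW=0, ERR=12744843276865/274877906944
(3,0): OLD=1357573933/8388608 → NEW=255, ERR=-781521107/8388608
(3,1): OLD=6415722089/67108864 → NEW=0, ERR=6415722089/67108864
(3,2): OLD=101147845803/536870912 → NEW=255, ERR=-35754236757/536870912
(3,3): OLD=171561294445/2147483648 → NEW=0, ERR=171561294445/2147483648
(3,4): OLD=44218060892973/274877906944 → NEW=255, ERR=-25875805377747/274877906944
(3,5): OLD=147134059030423/2199023255552 → NEW=0, ERR=147134059030423/2199023255552
(3,6): OLD=6567570037449417/35184372088832 → NEW=255, ERR=-2404444845202743/35184372088832
(4,0): OLD=168374948419/1073741824 → NEW=255, ERR=-105429216701/1073741824
(4,1): OLD=2175112459047/17179869184 → NEW=0, ERR=2175112459047/17179869184
(4,2): OLD=57596202923049/274877906944 → NEW=255, ERR=-12497663347671/274877906944
(4,3): OLD=330427883506323/2199023255552 → NEW=255, ERR=-230323046659437/2199023255552
(4,4): OLD=1975565327989225/17592186044416 → NEW=0, ERR=1975565327989225/17592186044416
(4,5): OLD=116723394424047817/562949953421312 → NEW=255, ERR=-26828843698386743/562949953421312
(4,6): OLD=1170718300403348303/9007199254740992 → NEW=255, ERR=-1126117509555604657/9007199254740992
(5,0): OLD=49493168639589/274877906944 → NEW=255, ERR=-20600697631131/274877906944
(5,1): OLD=387280900915255/2199023255552 → NEW=255, ERR=-173470029250505/2199023255552
(5,2): OLD=2208770862321041/17592186044416 → NEW=0, ERR=2208770862321041/17592186044416
(5,3): OLD=31442620218818293/140737488355328 → NEW=255, ERR=-4445439311790347/140737488355328
(5,4): OLD=1619421591033102791/9007199254740992 → NEW=255, ERR=-677414218925850169/9007199254740992
(5,5): OLD=8054601496131206039/72057594037927936 → NEW=0, ERR=8054601496131206039/72057594037927936
(5,6): OLD=228111425477208525305/1152921504606846976 → NEW=255, ERR=-65883558197537453575/1152921504606846976
Row 0: ...#...
Row 1: #.#.#.#
Row 2: .#.#.#.
Row 3: #.#.#.#
Row 4: #.##.##
Row 5: ##.##.#

Answer: ...#...
#.#.#.#
.#.#.#.
#.#.#.#
#.##.##
##.##.#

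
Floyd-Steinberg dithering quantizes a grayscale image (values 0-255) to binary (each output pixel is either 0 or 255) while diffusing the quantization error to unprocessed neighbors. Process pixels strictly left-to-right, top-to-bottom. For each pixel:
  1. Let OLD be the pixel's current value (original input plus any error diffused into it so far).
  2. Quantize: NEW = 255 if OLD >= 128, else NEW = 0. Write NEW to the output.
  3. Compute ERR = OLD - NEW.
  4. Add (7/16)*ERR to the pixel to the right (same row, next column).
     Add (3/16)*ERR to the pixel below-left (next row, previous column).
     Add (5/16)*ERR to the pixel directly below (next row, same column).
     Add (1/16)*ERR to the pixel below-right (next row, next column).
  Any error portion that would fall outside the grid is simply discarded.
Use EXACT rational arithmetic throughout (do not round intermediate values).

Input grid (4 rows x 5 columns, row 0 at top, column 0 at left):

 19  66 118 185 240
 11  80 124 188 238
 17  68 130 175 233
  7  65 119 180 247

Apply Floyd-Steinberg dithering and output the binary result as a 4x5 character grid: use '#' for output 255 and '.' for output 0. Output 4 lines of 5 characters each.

(0,0): OLD=19 → NEW=0, ERR=19
(0,1): OLD=1189/16 → NEW=0, ERR=1189/16
(0,2): OLD=38531/256 → NEW=255, ERR=-26749/256
(0,3): OLD=570517/4096 → NEW=255, ERR=-473963/4096
(0,4): OLD=12410899/65536 → NEW=255, ERR=-4300781/65536
(1,0): OLD=7903/256 → NEW=0, ERR=7903/256
(1,1): OLD=201369/2048 → NEW=0, ERR=201369/2048
(1,2): OLD=7688205/65536 → NEW=0, ERR=7688205/65536
(1,3): OLD=48320649/262144 → NEW=255, ERR=-18526071/262144
(1,4): OLD=752212603/4194304 → NEW=255, ERR=-317334917/4194304
(2,0): OLD=1477283/32768 → NEW=0, ERR=1477283/32768
(2,1): OLD=149291953/1048576 → NEW=255, ERR=-118094927/1048576
(2,2): OLD=1850218067/16777216 → NEW=0, ERR=1850218067/16777216
(2,3): OLD=52159550025/268435456 → NEW=255, ERR=-16291491255/268435456
(2,4): OLD=766169071039/4294967296 → NEW=255, ERR=-329047589441/4294967296
(3,0): OLD=-478989/16777216 → NEW=0, ERR=-478989/16777216
(3,1): OLD=7152190327/134217728 → NEW=0, ERR=7152190327/134217728
(3,2): OLD=680142443085/4294967296 → NEW=255, ERR=-415074217395/4294967296
(3,3): OLD=955897505893/8589934592 → NEW=0, ERR=955897505893/8589934592
(3,4): OLD=36826900434265/137438953472 → NEW=255, ERR=1779967298905/137438953472
Row 0: ..###
Row 1: ...##
Row 2: .#.##
Row 3: ..#.#

Answer: ..###
...##
.#.##
..#.#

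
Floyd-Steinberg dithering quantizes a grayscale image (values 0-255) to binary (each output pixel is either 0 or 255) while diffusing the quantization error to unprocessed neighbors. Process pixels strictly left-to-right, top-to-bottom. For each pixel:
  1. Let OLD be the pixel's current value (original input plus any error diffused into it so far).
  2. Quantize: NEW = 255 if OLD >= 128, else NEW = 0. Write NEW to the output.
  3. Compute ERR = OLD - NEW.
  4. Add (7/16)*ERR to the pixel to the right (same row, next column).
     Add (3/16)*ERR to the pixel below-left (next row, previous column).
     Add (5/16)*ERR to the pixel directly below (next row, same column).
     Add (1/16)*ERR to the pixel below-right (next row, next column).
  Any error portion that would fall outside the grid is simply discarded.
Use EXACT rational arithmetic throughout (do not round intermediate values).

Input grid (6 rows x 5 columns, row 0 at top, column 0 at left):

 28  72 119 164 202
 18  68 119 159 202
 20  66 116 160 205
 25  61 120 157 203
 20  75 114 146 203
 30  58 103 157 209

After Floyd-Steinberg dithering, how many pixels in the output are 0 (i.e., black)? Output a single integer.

Answer: 17

Derivation:
(0,0): OLD=28 → NEW=0, ERR=28
(0,1): OLD=337/4 → NEW=0, ERR=337/4
(0,2): OLD=9975/64 → NEW=255, ERR=-6345/64
(0,3): OLD=123521/1024 → NEW=0, ERR=123521/1024
(0,4): OLD=4174215/16384 → NEW=255, ERR=-3705/16384
(1,0): OLD=2723/64 → NEW=0, ERR=2723/64
(1,1): OLD=49205/512 → NEW=0, ERR=49205/512
(1,2): OLD=2587801/16384 → NEW=255, ERR=-1590119/16384
(1,3): OLD=9699077/65536 → NEW=255, ERR=-7012603/65536
(1,4): OLD=170555375/1048576 → NEW=255, ERR=-96831505/1048576
(2,0): OLD=420375/8192 → NEW=0, ERR=420375/8192
(2,1): OLD=26986285/262144 → NEW=0, ERR=26986285/262144
(2,2): OLD=489275463/4194304 → NEW=0, ERR=489275463/4194304
(2,3): OLD=10349264997/67108864 → NEW=255, ERR=-6763495323/67108864
(2,4): OLD=134605619587/1073741824 → NEW=0, ERR=134605619587/1073741824
(3,0): OLD=253076455/4194304 → NEW=0, ERR=253076455/4194304
(3,1): OLD=4853568539/33554432 → NEW=255, ERR=-3702811621/33554432
(3,2): OLD=102769696217/1073741824 → NEW=0, ERR=102769696217/1073741824
(3,3): OLD=425577385857/2147483648 → NEW=255, ERR=-122030944383/2147483648
(3,4): OLD=7250434623557/34359738368 → NEW=255, ERR=-1511298660283/34359738368
(4,0): OLD=9752041577/536870912 → NEW=0, ERR=9752041577/536870912
(4,1): OLD=1205665572649/17179869184 → NEW=0, ERR=1205665572649/17179869184
(4,2): OLD=43172733882375/274877906944 → NEW=255, ERR=-26921132388345/274877906944
(4,3): OLD=365604933882409/4398046511104 → NEW=0, ERR=365604933882409/4398046511104
(4,4): OLD=15626939088565151/70368744177664 → NEW=255, ERR=-2317090676739169/70368744177664
(5,0): OLD=13423660578587/274877906944 → NEW=0, ERR=13423660578587/274877906944
(5,1): OLD=184867607814225/2199023255552 → NEW=0, ERR=184867607814225/2199023255552
(5,2): OLD=9087901756876313/70368744177664 → NEW=255, ERR=-8856128008428007/70368744177664
(5,3): OLD=32544675526063703/281474976710656 → NEW=0, ERR=32544675526063703/281474976710656
(5,4): OLD=1146121953036570381/4503599627370496 → NEW=255, ERR=-2295951942906099/4503599627370496
Output grid:
  Row 0: ..#.#  (3 black, running=3)
  Row 1: ..###  (2 black, running=5)
  Row 2: ...#.  (4 black, running=9)
  Row 3: .#.##  (2 black, running=11)
  Row 4: ..#.#  (3 black, running=14)
  Row 5: ..#.#  (3 black, running=17)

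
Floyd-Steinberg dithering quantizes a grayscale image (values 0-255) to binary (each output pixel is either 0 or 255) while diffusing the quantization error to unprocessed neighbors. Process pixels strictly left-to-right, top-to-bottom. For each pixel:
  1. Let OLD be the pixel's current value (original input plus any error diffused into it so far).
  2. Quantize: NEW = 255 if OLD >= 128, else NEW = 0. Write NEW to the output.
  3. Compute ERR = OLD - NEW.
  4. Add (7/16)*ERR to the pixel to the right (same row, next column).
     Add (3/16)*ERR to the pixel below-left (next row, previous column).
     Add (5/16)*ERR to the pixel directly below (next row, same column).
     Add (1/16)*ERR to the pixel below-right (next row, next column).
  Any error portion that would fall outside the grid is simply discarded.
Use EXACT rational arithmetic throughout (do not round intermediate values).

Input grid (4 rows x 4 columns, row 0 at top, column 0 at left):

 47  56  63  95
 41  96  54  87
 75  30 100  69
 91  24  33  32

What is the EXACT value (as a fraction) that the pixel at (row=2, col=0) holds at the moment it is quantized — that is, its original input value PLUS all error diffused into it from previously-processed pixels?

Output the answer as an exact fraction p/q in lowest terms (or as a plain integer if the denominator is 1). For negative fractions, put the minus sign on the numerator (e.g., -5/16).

Answer: 2662431/32768

Derivation:
(0,0): OLD=47 → NEW=0, ERR=47
(0,1): OLD=1225/16 → NEW=0, ERR=1225/16
(0,2): OLD=24703/256 → NEW=0, ERR=24703/256
(0,3): OLD=562041/4096 → NEW=255, ERR=-482439/4096
(1,0): OLD=17931/256 → NEW=0, ERR=17931/256
(1,1): OLD=351437/2048 → NEW=255, ERR=-170803/2048
(1,2): OLD=1990225/65536 → NEW=0, ERR=1990225/65536
(1,3): OLD=72886535/1048576 → NEW=0, ERR=72886535/1048576
(2,0): OLD=2662431/32768 → NEW=0, ERR=2662431/32768
Target (2,0): original=75, with diffused error = 2662431/32768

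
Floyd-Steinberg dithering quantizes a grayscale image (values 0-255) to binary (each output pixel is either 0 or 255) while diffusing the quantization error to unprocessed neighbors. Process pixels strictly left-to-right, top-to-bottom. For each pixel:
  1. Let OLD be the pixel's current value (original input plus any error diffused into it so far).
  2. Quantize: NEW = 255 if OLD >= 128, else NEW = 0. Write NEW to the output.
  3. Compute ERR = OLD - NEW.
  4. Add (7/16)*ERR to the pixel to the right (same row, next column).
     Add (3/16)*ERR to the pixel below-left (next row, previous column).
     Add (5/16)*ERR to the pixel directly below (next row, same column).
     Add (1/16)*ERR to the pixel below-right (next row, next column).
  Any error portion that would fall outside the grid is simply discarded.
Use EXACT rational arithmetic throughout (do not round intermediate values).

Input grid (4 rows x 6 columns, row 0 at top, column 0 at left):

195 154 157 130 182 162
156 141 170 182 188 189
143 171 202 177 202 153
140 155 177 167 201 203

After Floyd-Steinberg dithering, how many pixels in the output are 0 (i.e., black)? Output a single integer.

(0,0): OLD=195 → NEW=255, ERR=-60
(0,1): OLD=511/4 → NEW=0, ERR=511/4
(0,2): OLD=13625/64 → NEW=255, ERR=-2695/64
(0,3): OLD=114255/1024 → NEW=0, ERR=114255/1024
(0,4): OLD=3781673/16384 → NEW=255, ERR=-396247/16384
(0,5): OLD=39693599/262144 → NEW=255, ERR=-27153121/262144
(1,0): OLD=10317/64 → NEW=255, ERR=-6003/64
(1,1): OLD=65659/512 → NEW=255, ERR=-64901/512
(1,2): OLD=2134647/16384 → NEW=255, ERR=-2043273/16384
(1,3): OLD=10167259/65536 → NEW=255, ERR=-6544421/65536
(1,4): OLD=521375521/4194304 → NEW=0, ERR=521375521/4194304
(1,5): OLD=14059515031/67108864 → NEW=255, ERR=-3053245289/67108864
(2,0): OLD=736633/8192 → NEW=0, ERR=736633/8192
(2,1): OLD=37088739/262144 → NEW=255, ERR=-29757981/262144
(2,2): OLD=363719337/4194304 → NEW=0, ERR=363719337/4194304
(2,3): OLD=6685569121/33554432 → NEW=255, ERR=-1870811039/33554432
(2,4): OLD=216553312611/1073741824 → NEW=255, ERR=-57250852509/1073741824
(2,5): OLD=2116976527845/17179869184 → NEW=0, ERR=2116976527845/17179869184
(3,0): OLD=615789897/4194304 → NEW=255, ERR=-453757623/4194304
(3,1): OLD=3156623093/33554432 → NEW=0, ERR=3156623093/33554432
(3,2): OLD=61124915935/268435456 → NEW=255, ERR=-7326125345/268435456
(3,3): OLD=2285936470573/17179869184 → NEW=255, ERR=-2094930171347/17179869184
(3,4): OLD=20699477113581/137438953472 → NEW=255, ERR=-14347456021779/137438953472
(3,5): OLD=423320480717251/2199023255552 → NEW=255, ERR=-137430449448509/2199023255552
Output grid:
  Row 0: #.#.##  (2 black, running=2)
  Row 1: ####.#  (1 black, running=3)
  Row 2: .#.##.  (3 black, running=6)
  Row 3: #.####  (1 black, running=7)

Answer: 7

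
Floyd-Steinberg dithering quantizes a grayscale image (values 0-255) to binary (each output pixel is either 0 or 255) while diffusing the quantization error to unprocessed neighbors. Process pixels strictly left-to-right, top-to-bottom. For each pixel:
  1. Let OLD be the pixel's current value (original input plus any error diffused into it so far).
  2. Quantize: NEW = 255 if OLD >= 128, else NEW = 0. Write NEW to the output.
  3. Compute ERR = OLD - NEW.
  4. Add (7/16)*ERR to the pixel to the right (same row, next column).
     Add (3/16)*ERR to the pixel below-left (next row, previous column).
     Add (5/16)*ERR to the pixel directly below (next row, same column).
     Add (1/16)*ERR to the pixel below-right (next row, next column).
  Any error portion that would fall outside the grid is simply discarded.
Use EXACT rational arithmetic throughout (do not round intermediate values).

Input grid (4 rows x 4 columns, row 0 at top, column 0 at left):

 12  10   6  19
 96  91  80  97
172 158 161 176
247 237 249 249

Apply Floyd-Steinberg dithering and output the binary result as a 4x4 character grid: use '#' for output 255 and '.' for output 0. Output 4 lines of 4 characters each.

Answer: ....
.#..
#.##
####

Derivation:
(0,0): OLD=12 → NEW=0, ERR=12
(0,1): OLD=61/4 → NEW=0, ERR=61/4
(0,2): OLD=811/64 → NEW=0, ERR=811/64
(0,3): OLD=25133/1024 → NEW=0, ERR=25133/1024
(1,0): OLD=6567/64 → NEW=0, ERR=6567/64
(1,1): OLD=73617/512 → NEW=255, ERR=-56943/512
(1,2): OLD=669413/16384 → NEW=0, ERR=669413/16384
(1,3): OLD=32332115/262144 → NEW=0, ERR=32332115/262144
(2,0): OLD=1500875/8192 → NEW=255, ERR=-588085/8192
(2,1): OLD=27764073/262144 → NEW=0, ERR=27764073/262144
(2,2): OLD=123878253/524288 → NEW=255, ERR=-9815187/524288
(2,3): OLD=1752431065/8388608 → NEW=255, ERR=-386663975/8388608
(3,0): OLD=1025191707/4194304 → NEW=255, ERR=-44355813/4194304
(3,1): OLD=17278771909/67108864 → NEW=255, ERR=166011589/67108864
(3,2): OLD=260069742907/1073741824 → NEW=255, ERR=-13734422213/1073741824
(3,3): OLD=3914080024349/17179869184 → NEW=255, ERR=-466786617571/17179869184
Row 0: ....
Row 1: .#..
Row 2: #.##
Row 3: ####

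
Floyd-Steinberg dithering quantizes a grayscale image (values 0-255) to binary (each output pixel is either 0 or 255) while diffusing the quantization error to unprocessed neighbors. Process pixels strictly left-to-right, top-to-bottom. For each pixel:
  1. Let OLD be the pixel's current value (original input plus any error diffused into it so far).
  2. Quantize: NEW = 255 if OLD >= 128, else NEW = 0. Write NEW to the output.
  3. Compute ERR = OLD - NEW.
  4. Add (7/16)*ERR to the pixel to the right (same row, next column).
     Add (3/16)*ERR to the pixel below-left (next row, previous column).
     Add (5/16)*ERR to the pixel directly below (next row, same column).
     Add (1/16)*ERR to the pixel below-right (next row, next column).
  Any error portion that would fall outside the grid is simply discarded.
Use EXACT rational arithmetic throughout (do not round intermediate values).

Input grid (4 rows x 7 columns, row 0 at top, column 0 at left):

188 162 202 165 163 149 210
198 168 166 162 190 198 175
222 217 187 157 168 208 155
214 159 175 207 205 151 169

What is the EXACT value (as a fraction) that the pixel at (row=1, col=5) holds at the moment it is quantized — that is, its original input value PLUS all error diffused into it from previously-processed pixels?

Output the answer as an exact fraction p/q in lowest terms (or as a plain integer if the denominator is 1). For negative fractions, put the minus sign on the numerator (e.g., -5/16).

(0,0): OLD=188 → NEW=255, ERR=-67
(0,1): OLD=2123/16 → NEW=255, ERR=-1957/16
(0,2): OLD=38013/256 → NEW=255, ERR=-27267/256
(0,3): OLD=484971/4096 → NEW=0, ERR=484971/4096
(0,4): OLD=14077165/65536 → NEW=255, ERR=-2634515/65536
(0,5): OLD=137796219/1048576 → NEW=255, ERR=-129590661/1048576
(0,6): OLD=2616080733/16777216 → NEW=255, ERR=-1662109347/16777216
(1,0): OLD=39457/256 → NEW=255, ERR=-25823/256
(1,1): OLD=125927/2048 → NEW=0, ERR=125927/2048
(1,2): OLD=11414515/65536 → NEW=255, ERR=-5297165/65536
(1,3): OLD=39175735/262144 → NEW=255, ERR=-27670985/262144
(1,4): OLD=1937502853/16777216 → NEW=0, ERR=1937502853/16777216
(1,5): OLD=25342361749/134217728 → NEW=255, ERR=-8883158891/134217728
Target (1,5): original=198, with diffused error = 25342361749/134217728

Answer: 25342361749/134217728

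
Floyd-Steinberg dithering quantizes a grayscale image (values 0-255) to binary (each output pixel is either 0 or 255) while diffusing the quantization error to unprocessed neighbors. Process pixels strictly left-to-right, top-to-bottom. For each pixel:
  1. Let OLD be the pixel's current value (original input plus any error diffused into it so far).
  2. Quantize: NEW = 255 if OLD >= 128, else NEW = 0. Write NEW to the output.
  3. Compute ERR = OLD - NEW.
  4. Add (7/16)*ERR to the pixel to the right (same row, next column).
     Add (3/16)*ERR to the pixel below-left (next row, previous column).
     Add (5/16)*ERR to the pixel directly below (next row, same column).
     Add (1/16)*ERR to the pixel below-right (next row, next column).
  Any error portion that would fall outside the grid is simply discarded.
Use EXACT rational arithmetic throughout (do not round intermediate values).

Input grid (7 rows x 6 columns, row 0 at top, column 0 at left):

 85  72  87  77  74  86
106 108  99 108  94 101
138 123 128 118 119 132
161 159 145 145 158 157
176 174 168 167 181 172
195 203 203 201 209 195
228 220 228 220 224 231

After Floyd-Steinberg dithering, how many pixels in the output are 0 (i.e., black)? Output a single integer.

Answer: 16

Derivation:
(0,0): OLD=85 → NEW=0, ERR=85
(0,1): OLD=1747/16 → NEW=0, ERR=1747/16
(0,2): OLD=34501/256 → NEW=255, ERR=-30779/256
(0,3): OLD=99939/4096 → NEW=0, ERR=99939/4096
(0,4): OLD=5549237/65536 → NEW=0, ERR=5549237/65536
(0,5): OLD=129022195/1048576 → NEW=0, ERR=129022195/1048576
(1,0): OLD=39177/256 → NEW=255, ERR=-26103/256
(1,1): OLD=164415/2048 → NEW=0, ERR=164415/2048
(1,2): OLD=7074603/65536 → NEW=0, ERR=7074603/65536
(1,3): OLD=44882959/262144 → NEW=255, ERR=-21963761/262144
(1,4): OLD=1818662925/16777216 → NEW=0, ERR=1818662925/16777216
(1,5): OLD=51585001803/268435456 → NEW=255, ERR=-16866039477/268435456
(2,0): OLD=3971109/32768 → NEW=0, ERR=3971109/32768
(2,1): OLD=225418215/1048576 → NEW=255, ERR=-41968665/1048576
(2,2): OLD=2240286581/16777216 → NEW=255, ERR=-2037903499/16777216
(2,3): OLD=8824371469/134217728 → NEW=0, ERR=8824371469/134217728
(2,4): OLD=707046333095/4294967296 → NEW=255, ERR=-388170327385/4294967296
(2,5): OLD=5470073188097/68719476736 → NEW=0, ERR=5470073188097/68719476736
(3,0): OLD=3210603221/16777216 → NEW=255, ERR=-1067586859/16777216
(3,1): OLD=13885066801/134217728 → NEW=0, ERR=13885066801/134217728
(3,2): OLD=174082790947/1073741824 → NEW=255, ERR=-99721374173/1073741824
(3,3): OLD=6897810807017/68719476736 → NEW=0, ERR=6897810807017/68719476736
(3,4): OLD=105941092201673/549755813888 → NEW=255, ERR=-34246640339767/549755813888
(3,5): OLD=1310377247726887/8796093022208 → NEW=255, ERR=-932626472936153/8796093022208
(4,0): OLD=376908848091/2147483648 → NEW=255, ERR=-170699482149/2147483648
(4,1): OLD=5159524082079/34359738368 → NEW=255, ERR=-3602209201761/34359738368
(4,2): OLD=130178771529517/1099511627776 → NEW=0, ERR=130178771529517/1099511627776
(4,3): OLD=4093376805493697/17592186044416 → NEW=255, ERR=-392630635832383/17592186044416
(4,4): OLD=38889174608418769/281474976710656 → NEW=255, ERR=-32886944452798511/281474976710656
(4,5): OLD=377656009214390551/4503599627370496 → NEW=0, ERR=377656009214390551/4503599627370496
(5,0): OLD=82739797530957/549755813888 → NEW=255, ERR=-57447935010483/549755813888
(5,1): OLD=2493727384316189/17592186044416 → NEW=255, ERR=-1992280057009891/17592186044416
(5,2): OLD=25292769288378255/140737488355328 → NEW=255, ERR=-10595290242230385/140737488355328
(5,3): OLD=660143942996814485/4503599627370496 → NEW=255, ERR=-488273961982661995/4503599627370496
(5,4): OLD=1255452306086813173/9007199254740992 → NEW=255, ERR=-1041383503872139787/9007199254740992
(5,5): OLD=23536955017341269689/144115188075855872 → NEW=255, ERR=-13212417942001977671/144115188075855872
(6,0): OLD=49007784917322615/281474976710656 → NEW=255, ERR=-22768334143894665/281474976710656
(6,1): OLD=579046090274705579/4503599627370496 → NEW=255, ERR=-569371814704770901/4503599627370496
(6,2): OLD=2193359179603698355/18014398509481984 → NEW=0, ERR=2193359179603698355/18014398509481984
(6,3): OLD=61394219596710904263/288230376151711744 → NEW=255, ERR=-12104526321975590457/288230376151711744
(6,4): OLD=671140582035461157671/4611686018427387904 → NEW=255, ERR=-504839352663522757849/4611686018427387904
(6,5): OLD=10863740830760114389937/73786976294838206464 → NEW=255, ERR=-7951938124423628258383/73786976294838206464
Output grid:
  Row 0: ..#...  (5 black, running=5)
  Row 1: #..#.#  (3 black, running=8)
  Row 2: .##.#.  (3 black, running=11)
  Row 3: #.#.##  (2 black, running=13)
  Row 4: ##.##.  (2 black, running=15)
  Row 5: ######  (0 black, running=15)
  Row 6: ##.###  (1 black, running=16)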